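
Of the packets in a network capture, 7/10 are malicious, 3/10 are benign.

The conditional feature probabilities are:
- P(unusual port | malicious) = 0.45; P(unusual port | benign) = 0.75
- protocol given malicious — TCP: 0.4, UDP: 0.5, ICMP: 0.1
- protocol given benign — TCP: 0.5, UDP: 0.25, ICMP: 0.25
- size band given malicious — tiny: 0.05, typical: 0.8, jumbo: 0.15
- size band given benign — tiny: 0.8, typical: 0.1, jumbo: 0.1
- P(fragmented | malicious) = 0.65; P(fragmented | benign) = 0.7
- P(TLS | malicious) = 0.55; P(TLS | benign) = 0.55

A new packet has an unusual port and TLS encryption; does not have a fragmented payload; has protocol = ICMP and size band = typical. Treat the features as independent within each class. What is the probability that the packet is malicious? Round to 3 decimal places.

malicious: 0.7 × 0.45 × 0.1 × 0.8 × (1−0.65) × 0.55 = 0.004851
benign: 0.3 × 0.75 × 0.25 × 0.1 × (1−0.7) × 0.55 = 0.000928125
P(malicious | x) = 0.004851 / 0.005779125 ≈ 0.839

0.839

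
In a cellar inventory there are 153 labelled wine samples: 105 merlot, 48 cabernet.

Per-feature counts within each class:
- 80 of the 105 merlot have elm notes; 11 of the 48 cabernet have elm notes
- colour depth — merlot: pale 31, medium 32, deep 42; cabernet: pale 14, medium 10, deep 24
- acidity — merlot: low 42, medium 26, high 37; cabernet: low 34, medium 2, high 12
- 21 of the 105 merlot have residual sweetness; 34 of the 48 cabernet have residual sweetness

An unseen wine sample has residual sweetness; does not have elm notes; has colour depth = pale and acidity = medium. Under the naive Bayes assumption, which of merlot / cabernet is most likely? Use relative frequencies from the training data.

merlot

merlot: (105/153) × (25/105) × (31/105) × (26/105) × (21/105) ≈ 0.0023891
cabernet: (48/153) × (37/48) × (14/48) × (2/48) × (34/48) ≈ 0.00208173
Highest score → merlot.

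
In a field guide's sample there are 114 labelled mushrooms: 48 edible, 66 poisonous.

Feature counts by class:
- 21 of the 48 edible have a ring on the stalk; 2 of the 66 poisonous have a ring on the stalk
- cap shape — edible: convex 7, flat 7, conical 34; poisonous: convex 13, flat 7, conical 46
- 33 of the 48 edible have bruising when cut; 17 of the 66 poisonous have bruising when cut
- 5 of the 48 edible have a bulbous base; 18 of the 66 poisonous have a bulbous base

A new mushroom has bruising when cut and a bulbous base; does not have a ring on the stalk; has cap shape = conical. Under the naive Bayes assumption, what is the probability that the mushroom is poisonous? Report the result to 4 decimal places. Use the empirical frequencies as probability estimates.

0.6958

edible: (48/114) × (27/48) × (34/48) × (33/48) × (5/48) ≈ 0.0120143
poisonous: (66/114) × (64/66) × (46/66) × (17/66) × (18/66) ≈ 0.0274867
P(poisonous | x) = 0.0274867 / 0.039501 ≈ 0.6958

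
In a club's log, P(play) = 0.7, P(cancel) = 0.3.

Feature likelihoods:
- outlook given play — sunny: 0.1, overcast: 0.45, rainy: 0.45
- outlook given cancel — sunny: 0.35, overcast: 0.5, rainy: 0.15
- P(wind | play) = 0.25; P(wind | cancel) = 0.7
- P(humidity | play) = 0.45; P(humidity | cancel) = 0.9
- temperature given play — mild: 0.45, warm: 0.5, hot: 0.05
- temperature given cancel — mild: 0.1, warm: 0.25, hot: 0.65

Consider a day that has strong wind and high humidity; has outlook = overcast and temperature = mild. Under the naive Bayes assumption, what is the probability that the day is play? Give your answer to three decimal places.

play: 0.7 × 0.45 × 0.25 × 0.45 × 0.45 = 0.015946875
cancel: 0.3 × 0.5 × 0.7 × 0.9 × 0.1 = 0.00945
P(play | x) = 0.015946875 / 0.025396875 ≈ 0.628

0.628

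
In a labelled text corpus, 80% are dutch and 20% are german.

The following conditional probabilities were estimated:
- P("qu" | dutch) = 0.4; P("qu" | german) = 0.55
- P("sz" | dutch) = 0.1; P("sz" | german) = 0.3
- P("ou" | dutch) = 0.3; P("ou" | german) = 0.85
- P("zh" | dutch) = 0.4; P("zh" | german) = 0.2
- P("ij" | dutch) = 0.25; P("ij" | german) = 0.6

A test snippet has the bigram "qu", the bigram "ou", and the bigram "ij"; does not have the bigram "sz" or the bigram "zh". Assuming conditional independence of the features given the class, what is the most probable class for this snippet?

german

dutch: 0.8 × 0.4 × (1−0.1) × 0.3 × (1−0.4) × 0.25 = 0.01296
german: 0.2 × 0.55 × (1−0.3) × 0.85 × (1−0.2) × 0.6 = 0.031416
Highest score → german.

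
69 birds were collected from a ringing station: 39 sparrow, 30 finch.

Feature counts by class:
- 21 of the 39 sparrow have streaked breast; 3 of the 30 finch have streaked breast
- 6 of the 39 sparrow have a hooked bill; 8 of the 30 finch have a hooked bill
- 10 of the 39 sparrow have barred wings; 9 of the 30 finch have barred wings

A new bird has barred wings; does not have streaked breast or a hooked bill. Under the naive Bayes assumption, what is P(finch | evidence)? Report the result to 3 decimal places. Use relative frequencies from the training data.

0.603

sparrow: (39/69) × (18/39) × (33/39) × (10/39) ≈ 0.0565989
finch: (30/69) × (27/30) × (22/30) × (9/30) ≈ 0.086087
P(finch | x) = 0.086087 / 0.1426859 ≈ 0.603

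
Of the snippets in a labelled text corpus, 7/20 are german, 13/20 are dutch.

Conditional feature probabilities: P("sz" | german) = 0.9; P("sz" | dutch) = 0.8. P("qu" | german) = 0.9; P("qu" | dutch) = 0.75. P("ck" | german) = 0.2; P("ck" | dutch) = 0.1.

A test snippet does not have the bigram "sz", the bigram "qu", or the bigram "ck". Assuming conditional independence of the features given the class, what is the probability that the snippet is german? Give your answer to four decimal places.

0.0874

german: 0.35 × (1−0.9) × (1−0.9) × (1−0.2) = 0.0028
dutch: 0.65 × (1−0.8) × (1−0.75) × (1−0.1) = 0.02925
P(german | x) = 0.0028 / 0.03205 ≈ 0.0874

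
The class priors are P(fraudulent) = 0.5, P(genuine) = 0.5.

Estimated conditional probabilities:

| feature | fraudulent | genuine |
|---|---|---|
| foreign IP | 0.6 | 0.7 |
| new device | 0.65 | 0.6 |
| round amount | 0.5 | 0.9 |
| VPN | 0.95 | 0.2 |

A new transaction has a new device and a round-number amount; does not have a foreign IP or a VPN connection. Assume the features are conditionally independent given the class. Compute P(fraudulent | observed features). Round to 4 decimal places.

0.0478

fraudulent: 0.5 × (1−0.6) × 0.65 × 0.5 × (1−0.95) = 0.00325
genuine: 0.5 × (1−0.7) × 0.6 × 0.9 × (1−0.2) = 0.0648
P(fraudulent | x) = 0.00325 / 0.06805 ≈ 0.0478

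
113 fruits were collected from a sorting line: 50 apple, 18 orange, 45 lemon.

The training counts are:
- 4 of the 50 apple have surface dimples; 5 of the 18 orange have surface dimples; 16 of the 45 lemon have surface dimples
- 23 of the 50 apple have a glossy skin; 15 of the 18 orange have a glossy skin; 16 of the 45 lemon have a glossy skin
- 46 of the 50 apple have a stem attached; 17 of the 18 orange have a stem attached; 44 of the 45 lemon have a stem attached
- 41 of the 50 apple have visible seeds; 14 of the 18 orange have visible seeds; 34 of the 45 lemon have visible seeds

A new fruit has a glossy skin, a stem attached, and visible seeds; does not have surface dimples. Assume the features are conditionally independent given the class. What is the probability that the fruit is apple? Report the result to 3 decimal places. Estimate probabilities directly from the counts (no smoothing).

0.506

apple: (50/113) × (46/50) × (23/50) × (46/50) × (41/50) ≈ 0.141266
orange: (18/113) × (13/18) × (15/18) × (17/18) × (14/18) ≈ 0.0704232
lemon: (45/113) × (29/45) × (16/45) × (44/45) × (34/45) ≈ 0.0674114
P(apple | x) = 0.141266 / 0.2791006 ≈ 0.506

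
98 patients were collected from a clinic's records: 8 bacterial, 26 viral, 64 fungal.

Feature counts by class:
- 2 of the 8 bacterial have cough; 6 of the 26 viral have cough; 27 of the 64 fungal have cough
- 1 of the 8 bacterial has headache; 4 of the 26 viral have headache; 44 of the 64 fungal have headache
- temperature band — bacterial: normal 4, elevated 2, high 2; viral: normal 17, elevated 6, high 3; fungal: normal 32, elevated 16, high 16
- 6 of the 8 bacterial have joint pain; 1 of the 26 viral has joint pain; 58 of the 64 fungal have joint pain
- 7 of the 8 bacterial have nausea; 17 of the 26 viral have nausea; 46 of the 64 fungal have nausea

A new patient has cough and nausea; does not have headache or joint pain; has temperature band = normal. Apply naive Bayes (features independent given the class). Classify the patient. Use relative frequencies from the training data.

bacterial: (8/98) × (2/8) × (7/8) × (4/8) × (2/8) × (7/8) = 0.001953125
viral: (26/98) × (6/26) × (22/26) × (17/26) × (25/26) × (17/26) ≈ 0.0212957
fungal: (64/98) × (27/64) × (20/64) × (32/64) × (6/64) × (46/64) ≈ 0.00290073
Highest score → viral.

viral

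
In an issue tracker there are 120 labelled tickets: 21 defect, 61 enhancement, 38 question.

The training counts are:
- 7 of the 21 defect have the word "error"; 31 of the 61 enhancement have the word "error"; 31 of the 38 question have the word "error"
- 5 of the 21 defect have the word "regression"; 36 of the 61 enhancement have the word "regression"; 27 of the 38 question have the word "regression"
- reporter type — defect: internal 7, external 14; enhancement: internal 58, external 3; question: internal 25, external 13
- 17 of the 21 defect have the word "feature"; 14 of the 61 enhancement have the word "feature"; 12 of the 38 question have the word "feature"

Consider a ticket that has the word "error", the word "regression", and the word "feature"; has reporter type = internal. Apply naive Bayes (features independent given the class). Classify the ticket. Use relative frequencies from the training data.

defect: (21/120) × (7/21) × (5/21) × (7/21) × (17/21) ≈ 0.0037478
enhancement: (61/120) × (31/61) × (36/61) × (58/61) × (14/61) ≈ 0.0332697
question: (38/120) × (31/38) × (27/38) × (25/38) × (12/38) ≈ 0.0381342
Highest score → question.

question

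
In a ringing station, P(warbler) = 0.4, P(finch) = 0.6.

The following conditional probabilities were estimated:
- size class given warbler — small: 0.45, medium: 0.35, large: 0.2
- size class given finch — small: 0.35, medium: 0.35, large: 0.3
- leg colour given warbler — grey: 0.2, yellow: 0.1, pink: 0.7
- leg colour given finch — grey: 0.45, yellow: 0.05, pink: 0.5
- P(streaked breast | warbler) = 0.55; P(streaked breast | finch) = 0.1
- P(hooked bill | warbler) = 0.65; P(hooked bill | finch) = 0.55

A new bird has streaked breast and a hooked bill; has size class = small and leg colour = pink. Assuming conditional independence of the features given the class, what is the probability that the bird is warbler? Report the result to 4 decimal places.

0.8864

warbler: 0.4 × 0.45 × 0.7 × 0.55 × 0.65 = 0.045045
finch: 0.6 × 0.35 × 0.5 × 0.1 × 0.55 = 0.005775
P(warbler | x) = 0.045045 / 0.05082 ≈ 0.8864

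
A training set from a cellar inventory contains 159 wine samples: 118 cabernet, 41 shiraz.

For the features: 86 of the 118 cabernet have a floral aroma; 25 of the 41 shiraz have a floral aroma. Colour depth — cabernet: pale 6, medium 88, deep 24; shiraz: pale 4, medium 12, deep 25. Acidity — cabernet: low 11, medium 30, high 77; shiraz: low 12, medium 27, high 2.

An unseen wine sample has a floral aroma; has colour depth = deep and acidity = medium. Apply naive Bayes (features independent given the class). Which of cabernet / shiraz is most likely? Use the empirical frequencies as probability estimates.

shiraz

cabernet: (118/159) × (86/118) × (24/118) × (30/118) ≈ 0.0279685
shiraz: (41/159) × (25/41) × (25/41) × (27/41) ≈ 0.0631363
Highest score → shiraz.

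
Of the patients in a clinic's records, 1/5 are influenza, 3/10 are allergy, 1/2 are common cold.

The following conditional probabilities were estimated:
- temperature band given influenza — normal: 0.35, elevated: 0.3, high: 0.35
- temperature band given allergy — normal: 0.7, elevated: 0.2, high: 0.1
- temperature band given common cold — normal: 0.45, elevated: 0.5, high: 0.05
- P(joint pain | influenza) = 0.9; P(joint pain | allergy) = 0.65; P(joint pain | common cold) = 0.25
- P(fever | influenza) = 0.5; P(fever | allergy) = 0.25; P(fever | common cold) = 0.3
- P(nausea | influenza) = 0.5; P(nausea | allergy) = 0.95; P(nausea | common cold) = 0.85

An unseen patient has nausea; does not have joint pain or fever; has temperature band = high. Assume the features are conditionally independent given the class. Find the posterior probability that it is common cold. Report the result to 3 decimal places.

influenza: 0.2 × 0.35 × (1−0.9) × (1−0.5) × 0.5 = 0.00175
allergy: 0.3 × 0.1 × (1−0.65) × (1−0.25) × 0.95 = 0.00748125
common cold: 0.5 × 0.05 × (1−0.25) × (1−0.3) × 0.85 = 0.01115625
P(common cold | x) = 0.01115625 / 0.0203875 ≈ 0.547

0.547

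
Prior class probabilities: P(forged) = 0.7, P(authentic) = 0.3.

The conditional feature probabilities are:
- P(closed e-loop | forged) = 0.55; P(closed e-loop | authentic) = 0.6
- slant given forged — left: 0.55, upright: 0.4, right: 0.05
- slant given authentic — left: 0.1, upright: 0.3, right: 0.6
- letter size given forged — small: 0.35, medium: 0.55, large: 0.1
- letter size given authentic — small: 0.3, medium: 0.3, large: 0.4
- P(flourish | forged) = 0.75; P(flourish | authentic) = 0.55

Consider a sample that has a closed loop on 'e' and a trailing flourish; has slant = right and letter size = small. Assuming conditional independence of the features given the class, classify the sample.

authentic

forged: 0.7 × 0.55 × 0.05 × 0.35 × 0.75 = 0.005053125
authentic: 0.3 × 0.6 × 0.6 × 0.3 × 0.55 = 0.01782
Highest score → authentic.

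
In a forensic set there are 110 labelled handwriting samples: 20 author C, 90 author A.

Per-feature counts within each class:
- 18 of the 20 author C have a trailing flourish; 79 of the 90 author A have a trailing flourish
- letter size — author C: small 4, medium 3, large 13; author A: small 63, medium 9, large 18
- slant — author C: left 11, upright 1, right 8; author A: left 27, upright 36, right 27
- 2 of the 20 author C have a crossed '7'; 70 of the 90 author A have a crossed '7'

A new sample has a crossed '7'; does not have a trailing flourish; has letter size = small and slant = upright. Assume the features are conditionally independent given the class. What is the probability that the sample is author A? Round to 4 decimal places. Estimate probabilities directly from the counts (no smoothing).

author C: (20/110) × (2/20) × (4/20) × (1/20) × (2/20) ≈ 0.0000181818
author A: (90/110) × (11/90) × (63/90) × (36/90) × (70/90) ≈ 0.0217778
P(author A | x) = 0.0217778 / 0.0217959818 ≈ 0.9992

0.9992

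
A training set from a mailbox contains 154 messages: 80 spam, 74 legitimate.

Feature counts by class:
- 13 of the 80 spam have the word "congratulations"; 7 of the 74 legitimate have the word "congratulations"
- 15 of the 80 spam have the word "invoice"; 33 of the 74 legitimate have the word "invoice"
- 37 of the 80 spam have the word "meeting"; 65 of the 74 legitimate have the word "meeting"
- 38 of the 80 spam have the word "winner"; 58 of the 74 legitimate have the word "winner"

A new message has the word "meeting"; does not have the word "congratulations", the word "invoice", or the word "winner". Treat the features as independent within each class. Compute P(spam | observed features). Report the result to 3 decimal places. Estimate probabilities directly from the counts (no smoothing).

spam: (80/154) × (67/80) × (65/80) × (37/80) × (42/80) ≈ 0.0858319
legitimate: (74/154) × (67/74) × (41/74) × (65/74) × (16/74) ≈ 0.04578
P(spam | x) = 0.0858319 / 0.1316119 ≈ 0.652

0.652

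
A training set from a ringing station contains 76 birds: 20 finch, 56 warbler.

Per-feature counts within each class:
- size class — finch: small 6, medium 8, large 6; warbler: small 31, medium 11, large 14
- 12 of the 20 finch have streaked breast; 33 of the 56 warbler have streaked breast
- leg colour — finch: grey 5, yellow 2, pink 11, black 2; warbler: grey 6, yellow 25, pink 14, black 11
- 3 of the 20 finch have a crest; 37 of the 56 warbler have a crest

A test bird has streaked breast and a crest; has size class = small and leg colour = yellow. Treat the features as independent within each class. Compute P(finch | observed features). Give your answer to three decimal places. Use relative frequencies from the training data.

0.010

finch: (20/76) × (6/20) × (12/20) × (2/20) × (3/20) ≈ 0.000710526
warbler: (56/76) × (31/56) × (33/56) × (25/56) × (37/56) ≈ 0.0708989
P(finch | x) = 0.000710526 / 0.071609426 ≈ 0.010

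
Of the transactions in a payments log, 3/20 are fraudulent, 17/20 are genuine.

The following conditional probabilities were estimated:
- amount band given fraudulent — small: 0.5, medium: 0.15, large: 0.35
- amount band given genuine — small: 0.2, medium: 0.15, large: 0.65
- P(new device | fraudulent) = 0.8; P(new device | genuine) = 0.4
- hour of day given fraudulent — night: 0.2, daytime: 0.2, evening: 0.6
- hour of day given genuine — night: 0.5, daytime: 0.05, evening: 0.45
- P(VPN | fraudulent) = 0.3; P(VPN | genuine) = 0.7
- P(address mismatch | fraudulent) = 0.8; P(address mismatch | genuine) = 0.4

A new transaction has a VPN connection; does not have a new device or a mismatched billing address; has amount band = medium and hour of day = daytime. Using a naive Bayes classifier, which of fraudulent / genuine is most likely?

genuine

fraudulent: 0.15 × 0.15 × (1−0.8) × 0.2 × 0.3 × (1−0.8) = 0.000054
genuine: 0.85 × 0.15 × (1−0.4) × 0.05 × 0.7 × (1−0.4) = 0.0016065
Highest score → genuine.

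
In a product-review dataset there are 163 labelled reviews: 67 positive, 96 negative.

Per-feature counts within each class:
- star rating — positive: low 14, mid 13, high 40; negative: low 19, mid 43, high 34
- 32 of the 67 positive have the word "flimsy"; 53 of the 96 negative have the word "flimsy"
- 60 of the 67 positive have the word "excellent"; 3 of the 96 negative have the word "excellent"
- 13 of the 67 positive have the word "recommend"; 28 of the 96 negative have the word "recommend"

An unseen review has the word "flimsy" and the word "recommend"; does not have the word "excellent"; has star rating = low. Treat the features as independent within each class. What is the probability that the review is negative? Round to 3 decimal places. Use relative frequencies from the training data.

0.956

positive: (67/163) × (14/67) × (32/67) × (7/67) × (13/67) ≈ 0.000831586
negative: (96/163) × (19/96) × (53/96) × (93/96) × (28/96) ≈ 0.0181832
P(negative | x) = 0.0181832 / 0.019014786 ≈ 0.956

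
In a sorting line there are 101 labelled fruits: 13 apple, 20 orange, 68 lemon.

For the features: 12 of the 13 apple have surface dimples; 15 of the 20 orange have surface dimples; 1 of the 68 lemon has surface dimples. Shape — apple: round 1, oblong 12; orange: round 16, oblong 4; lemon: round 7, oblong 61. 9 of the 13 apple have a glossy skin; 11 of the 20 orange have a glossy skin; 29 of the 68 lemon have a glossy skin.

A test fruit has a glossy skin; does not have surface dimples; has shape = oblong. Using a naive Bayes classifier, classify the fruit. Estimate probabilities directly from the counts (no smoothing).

apple: (13/101) × (1/13) × (12/13) × (9/13) ≈ 0.00632726
orange: (20/101) × (5/20) × (4/20) × (11/20) ≈ 0.00544554
lemon: (68/101) × (67/68) × (61/68) × (29/68) ≈ 0.253784
Highest score → lemon.

lemon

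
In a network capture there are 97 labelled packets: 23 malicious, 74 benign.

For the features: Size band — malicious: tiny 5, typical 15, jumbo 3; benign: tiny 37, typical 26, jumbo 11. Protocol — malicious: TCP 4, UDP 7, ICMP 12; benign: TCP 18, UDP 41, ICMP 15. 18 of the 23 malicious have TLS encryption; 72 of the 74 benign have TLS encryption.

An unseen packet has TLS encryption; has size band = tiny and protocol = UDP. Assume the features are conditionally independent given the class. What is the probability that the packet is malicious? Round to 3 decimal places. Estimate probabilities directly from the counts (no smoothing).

0.056

malicious: (23/97) × (5/23) × (7/23) × (18/23) ≈ 0.0122776
benign: (74/97) × (37/74) × (41/74) × (72/74) ≈ 0.205628
P(malicious | x) = 0.0122776 / 0.2179056 ≈ 0.056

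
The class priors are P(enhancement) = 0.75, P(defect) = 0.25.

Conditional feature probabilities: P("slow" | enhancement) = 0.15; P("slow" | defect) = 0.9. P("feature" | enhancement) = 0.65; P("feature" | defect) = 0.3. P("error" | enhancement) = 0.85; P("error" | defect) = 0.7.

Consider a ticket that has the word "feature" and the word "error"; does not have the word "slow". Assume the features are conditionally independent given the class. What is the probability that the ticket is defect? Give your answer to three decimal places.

0.015

enhancement: 0.75 × (1−0.15) × 0.65 × 0.85 = 0.35221875
defect: 0.25 × (1−0.9) × 0.3 × 0.7 = 0.00525
P(defect | x) = 0.00525 / 0.35746875 ≈ 0.015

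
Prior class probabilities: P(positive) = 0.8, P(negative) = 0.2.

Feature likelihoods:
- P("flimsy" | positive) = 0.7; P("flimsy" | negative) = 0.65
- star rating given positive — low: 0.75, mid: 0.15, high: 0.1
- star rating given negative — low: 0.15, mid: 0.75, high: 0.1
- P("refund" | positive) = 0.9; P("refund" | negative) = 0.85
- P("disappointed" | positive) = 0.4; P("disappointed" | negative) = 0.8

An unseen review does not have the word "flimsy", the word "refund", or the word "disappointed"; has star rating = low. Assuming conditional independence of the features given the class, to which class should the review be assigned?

positive: 0.8 × (1−0.7) × 0.75 × (1−0.9) × (1−0.4) = 0.0108
negative: 0.2 × (1−0.65) × 0.15 × (1−0.85) × (1−0.8) = 0.000315
Highest score → positive.

positive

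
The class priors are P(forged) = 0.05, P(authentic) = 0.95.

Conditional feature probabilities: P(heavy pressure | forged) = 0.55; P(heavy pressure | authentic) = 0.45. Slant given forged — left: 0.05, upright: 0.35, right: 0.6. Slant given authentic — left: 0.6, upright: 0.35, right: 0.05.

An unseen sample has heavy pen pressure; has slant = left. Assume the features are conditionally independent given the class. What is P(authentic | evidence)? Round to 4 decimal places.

0.9947

forged: 0.05 × 0.55 × 0.05 = 0.001375
authentic: 0.95 × 0.45 × 0.6 = 0.2565
P(authentic | x) = 0.2565 / 0.257875 ≈ 0.9947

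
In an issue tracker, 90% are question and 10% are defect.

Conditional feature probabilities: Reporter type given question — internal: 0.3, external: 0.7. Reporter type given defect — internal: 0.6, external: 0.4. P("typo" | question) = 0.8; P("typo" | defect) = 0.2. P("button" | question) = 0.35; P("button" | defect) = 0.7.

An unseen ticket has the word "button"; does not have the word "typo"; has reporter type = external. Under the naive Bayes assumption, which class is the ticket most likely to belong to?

question: 0.9 × 0.7 × (1−0.8) × 0.35 = 0.0441
defect: 0.1 × 0.4 × (1−0.2) × 0.7 = 0.0224
Highest score → question.

question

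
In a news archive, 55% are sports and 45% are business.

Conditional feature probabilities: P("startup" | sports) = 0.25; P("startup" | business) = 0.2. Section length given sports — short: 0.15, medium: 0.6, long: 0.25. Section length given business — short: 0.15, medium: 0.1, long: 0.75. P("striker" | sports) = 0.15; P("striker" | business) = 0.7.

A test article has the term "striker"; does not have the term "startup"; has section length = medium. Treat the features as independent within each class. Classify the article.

sports

sports: 0.55 × (1−0.25) × 0.6 × 0.15 = 0.037125
business: 0.45 × (1−0.2) × 0.1 × 0.7 = 0.0252
Highest score → sports.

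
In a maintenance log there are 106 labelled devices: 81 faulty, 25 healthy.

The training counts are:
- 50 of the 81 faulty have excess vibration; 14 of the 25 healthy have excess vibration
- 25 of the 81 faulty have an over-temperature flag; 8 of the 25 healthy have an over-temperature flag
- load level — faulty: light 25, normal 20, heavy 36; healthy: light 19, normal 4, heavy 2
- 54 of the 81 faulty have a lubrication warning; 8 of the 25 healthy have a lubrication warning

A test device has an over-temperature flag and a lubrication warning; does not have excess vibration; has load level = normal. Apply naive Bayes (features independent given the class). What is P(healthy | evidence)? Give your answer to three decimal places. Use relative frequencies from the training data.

faulty: (81/106) × (31/81) × (25/81) × (20/81) × (54/81) ≈ 0.0148581
healthy: (25/106) × (11/25) × (8/25) × (4/25) × (8/25) ≈ 0.00170023
P(healthy | x) = 0.00170023 / 0.01655833 ≈ 0.103

0.103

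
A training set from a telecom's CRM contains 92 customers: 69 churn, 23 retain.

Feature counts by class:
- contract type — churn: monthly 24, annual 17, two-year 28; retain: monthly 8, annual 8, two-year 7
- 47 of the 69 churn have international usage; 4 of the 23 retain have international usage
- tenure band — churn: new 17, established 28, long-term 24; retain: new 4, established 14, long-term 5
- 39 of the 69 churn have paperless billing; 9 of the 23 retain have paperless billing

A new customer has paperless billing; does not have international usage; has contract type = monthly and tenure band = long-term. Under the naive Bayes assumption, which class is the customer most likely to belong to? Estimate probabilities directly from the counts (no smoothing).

churn: (69/92) × (24/69) × (22/69) × (24/69) × (39/69) ≈ 0.0163521
retain: (23/92) × (8/23) × (19/23) × (5/23) × (9/23) ≈ 0.00611061
Highest score → churn.

churn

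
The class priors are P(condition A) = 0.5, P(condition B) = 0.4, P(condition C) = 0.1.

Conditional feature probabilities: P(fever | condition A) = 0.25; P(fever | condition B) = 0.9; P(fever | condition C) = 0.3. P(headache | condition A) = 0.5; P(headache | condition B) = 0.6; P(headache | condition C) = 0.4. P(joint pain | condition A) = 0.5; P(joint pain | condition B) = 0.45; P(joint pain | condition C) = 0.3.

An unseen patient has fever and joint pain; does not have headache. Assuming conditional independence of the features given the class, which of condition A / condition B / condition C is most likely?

condition A: 0.5 × 0.25 × (1−0.5) × 0.5 = 0.03125
condition B: 0.4 × 0.9 × (1−0.6) × 0.45 = 0.0648
condition C: 0.1 × 0.3 × (1−0.4) × 0.3 = 0.0054
Highest score → condition B.

condition B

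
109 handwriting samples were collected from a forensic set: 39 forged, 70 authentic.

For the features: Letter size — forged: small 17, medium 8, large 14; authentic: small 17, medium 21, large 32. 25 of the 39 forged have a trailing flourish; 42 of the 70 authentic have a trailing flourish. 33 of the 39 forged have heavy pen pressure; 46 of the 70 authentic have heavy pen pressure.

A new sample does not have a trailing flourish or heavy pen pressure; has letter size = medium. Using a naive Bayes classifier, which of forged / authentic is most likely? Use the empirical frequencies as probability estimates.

authentic

forged: (39/109) × (8/39) × (14/39) × (6/39) ≈ 0.00405334
authentic: (70/109) × (21/70) × (28/70) × (24/70) ≈ 0.026422
Highest score → authentic.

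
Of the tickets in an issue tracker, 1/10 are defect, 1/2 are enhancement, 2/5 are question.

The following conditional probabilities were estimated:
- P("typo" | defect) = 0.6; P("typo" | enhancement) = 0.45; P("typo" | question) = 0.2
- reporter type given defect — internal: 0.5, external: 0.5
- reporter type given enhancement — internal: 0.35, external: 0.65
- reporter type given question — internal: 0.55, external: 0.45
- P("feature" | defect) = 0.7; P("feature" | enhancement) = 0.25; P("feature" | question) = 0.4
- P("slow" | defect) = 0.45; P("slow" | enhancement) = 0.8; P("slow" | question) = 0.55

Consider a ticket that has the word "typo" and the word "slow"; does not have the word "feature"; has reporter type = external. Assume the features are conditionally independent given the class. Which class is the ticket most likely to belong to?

defect: 0.1 × 0.6 × 0.5 × (1−0.7) × 0.45 = 0.00405
enhancement: 0.5 × 0.45 × 0.65 × (1−0.25) × 0.8 = 0.08775
question: 0.4 × 0.2 × 0.45 × (1−0.4) × 0.55 = 0.01188
Highest score → enhancement.

enhancement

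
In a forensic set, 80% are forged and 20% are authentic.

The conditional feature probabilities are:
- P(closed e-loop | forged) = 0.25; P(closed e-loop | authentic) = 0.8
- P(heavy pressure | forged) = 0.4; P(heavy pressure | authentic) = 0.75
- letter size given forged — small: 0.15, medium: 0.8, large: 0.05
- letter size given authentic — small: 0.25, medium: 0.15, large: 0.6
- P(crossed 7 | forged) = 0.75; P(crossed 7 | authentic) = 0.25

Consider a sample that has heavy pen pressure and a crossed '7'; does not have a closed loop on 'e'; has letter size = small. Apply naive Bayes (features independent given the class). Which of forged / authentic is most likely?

forged

forged: 0.8 × (1−0.25) × 0.4 × 0.15 × 0.75 = 0.027
authentic: 0.2 × (1−0.8) × 0.75 × 0.25 × 0.25 = 0.001875
Highest score → forged.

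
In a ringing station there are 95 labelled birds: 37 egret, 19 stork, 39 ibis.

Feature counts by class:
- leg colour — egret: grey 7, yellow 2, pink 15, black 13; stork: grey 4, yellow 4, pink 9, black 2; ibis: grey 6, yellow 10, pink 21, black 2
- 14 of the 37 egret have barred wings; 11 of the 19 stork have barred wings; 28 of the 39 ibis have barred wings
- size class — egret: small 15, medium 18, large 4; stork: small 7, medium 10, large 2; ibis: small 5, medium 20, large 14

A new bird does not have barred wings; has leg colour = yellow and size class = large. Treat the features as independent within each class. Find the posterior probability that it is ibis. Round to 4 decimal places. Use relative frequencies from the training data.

egret: (37/95) × (2/37) × (23/37) × (4/37) ≈ 0.00141479
stork: (19/95) × (4/19) × (8/19) × (2/19) ≈ 0.00186616
ibis: (39/95) × (10/39) × (11/39) × (14/39) ≈ 0.0106578
P(ibis | x) = 0.0106578 / 0.01393875 ≈ 0.7646

0.7646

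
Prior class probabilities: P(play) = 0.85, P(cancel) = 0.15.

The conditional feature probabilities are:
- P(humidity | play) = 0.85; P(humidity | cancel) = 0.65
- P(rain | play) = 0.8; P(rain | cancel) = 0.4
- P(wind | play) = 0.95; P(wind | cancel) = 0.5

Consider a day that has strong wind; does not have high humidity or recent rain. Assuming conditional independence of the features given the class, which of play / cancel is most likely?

play

play: 0.85 × (1−0.85) × (1−0.8) × 0.95 = 0.024225
cancel: 0.15 × (1−0.65) × (1−0.4) × 0.5 = 0.01575
Highest score → play.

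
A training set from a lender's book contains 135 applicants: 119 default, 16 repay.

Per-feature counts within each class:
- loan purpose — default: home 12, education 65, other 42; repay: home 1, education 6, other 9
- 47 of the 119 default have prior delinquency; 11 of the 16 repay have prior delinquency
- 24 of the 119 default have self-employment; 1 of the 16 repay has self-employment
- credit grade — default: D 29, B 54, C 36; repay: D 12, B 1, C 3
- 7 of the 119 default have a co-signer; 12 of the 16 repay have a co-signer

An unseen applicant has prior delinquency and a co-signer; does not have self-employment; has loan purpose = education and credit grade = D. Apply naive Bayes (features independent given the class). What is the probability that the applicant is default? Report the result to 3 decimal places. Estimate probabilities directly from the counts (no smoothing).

0.119

default: (119/135) × (65/119) × (47/119) × (95/119) × (29/119) × (7/119) ≈ 0.00217625
repay: (16/135) × (6/16) × (11/16) × (15/16) × (12/16) × (12/16) = 0.01611328125
P(default | x) = 0.00217625 / 0.01828953125 ≈ 0.119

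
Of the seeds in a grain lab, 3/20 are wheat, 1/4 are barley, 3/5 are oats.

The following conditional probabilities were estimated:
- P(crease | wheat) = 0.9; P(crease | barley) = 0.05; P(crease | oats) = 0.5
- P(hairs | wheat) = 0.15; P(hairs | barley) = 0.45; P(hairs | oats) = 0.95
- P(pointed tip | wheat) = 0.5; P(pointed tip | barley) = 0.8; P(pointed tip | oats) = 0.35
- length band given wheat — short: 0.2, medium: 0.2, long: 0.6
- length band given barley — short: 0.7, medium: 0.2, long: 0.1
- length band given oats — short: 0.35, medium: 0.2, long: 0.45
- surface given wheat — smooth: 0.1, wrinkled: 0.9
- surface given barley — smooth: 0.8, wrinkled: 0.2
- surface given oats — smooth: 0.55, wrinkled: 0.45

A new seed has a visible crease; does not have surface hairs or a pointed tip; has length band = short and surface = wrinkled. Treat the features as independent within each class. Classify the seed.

wheat

wheat: 0.15 × 0.9 × (1−0.15) × (1−0.5) × 0.2 × 0.9 = 0.0103275
barley: 0.25 × 0.05 × (1−0.45) × (1−0.8) × 0.7 × 0.2 = 0.0001925
oats: 0.6 × 0.5 × (1−0.95) × (1−0.35) × 0.35 × 0.45 = 0.001535625
Highest score → wheat.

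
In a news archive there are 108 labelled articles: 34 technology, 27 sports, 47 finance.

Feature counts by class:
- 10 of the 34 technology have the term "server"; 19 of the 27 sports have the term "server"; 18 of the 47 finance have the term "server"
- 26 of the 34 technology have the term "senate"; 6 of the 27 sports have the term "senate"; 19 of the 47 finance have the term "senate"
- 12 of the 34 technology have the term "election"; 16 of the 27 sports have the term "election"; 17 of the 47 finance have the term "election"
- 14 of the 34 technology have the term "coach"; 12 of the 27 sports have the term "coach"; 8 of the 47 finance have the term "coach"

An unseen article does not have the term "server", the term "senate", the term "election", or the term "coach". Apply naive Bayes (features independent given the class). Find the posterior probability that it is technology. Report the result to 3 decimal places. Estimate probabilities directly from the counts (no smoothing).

technology: (34/108) × (24/34) × (8/34) × (22/34) × (20/34) ≈ 0.0199018
sports: (27/108) × (8/27) × (21/27) × (11/27) × (15/27) ≈ 0.01304
finance: (47/108) × (29/47) × (28/47) × (30/47) × (39/47) ≈ 0.0847275
P(technology | x) = 0.0199018 / 0.1176693 ≈ 0.169

0.169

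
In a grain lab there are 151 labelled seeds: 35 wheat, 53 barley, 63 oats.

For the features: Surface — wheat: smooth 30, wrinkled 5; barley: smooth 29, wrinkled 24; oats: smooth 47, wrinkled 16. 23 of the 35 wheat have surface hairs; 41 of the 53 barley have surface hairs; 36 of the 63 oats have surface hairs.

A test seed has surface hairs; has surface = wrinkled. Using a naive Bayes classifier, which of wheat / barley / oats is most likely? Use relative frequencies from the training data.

wheat: (35/151) × (5/35) × (23/35) ≈ 0.0217597
barley: (53/151) × (24/53) × (41/53) ≈ 0.122954
oats: (63/151) × (16/63) × (36/63) ≈ 0.0605487
Highest score → barley.

barley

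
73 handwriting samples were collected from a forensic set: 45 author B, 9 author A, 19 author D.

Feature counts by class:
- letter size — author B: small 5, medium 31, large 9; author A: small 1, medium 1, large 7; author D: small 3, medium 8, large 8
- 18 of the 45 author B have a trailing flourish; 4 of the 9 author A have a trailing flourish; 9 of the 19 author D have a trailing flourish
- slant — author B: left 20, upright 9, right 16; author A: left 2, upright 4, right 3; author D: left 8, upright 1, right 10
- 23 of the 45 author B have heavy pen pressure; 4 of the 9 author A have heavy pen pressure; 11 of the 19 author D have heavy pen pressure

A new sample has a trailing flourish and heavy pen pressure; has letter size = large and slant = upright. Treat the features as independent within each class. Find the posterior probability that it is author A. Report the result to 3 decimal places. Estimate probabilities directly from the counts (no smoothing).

0.560

author B: (45/73) × (9/45) × (18/45) × (9/45) × (23/45) ≈ 0.0050411
author A: (9/73) × (7/9) × (4/9) × (4/9) × (4/9) ≈ 0.00841836
author D: (19/73) × (8/19) × (9/19) × (1/19) × (11/19) ≈ 0.00158176
P(author A | x) = 0.00841836 / 0.01504122 ≈ 0.560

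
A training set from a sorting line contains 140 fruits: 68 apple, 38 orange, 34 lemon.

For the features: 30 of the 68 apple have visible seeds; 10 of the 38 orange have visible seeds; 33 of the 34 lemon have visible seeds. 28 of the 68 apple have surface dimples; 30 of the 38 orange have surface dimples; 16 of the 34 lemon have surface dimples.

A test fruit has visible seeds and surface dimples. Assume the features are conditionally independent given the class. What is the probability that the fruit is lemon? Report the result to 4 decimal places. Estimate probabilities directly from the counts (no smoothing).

0.4341

apple: (68/140) × (30/68) × (28/68) ≈ 0.0882353
orange: (38/140) × (10/38) × (30/38) ≈ 0.056391
lemon: (34/140) × (33/34) × (16/34) ≈ 0.110924
P(lemon | x) = 0.110924 / 0.2555503 ≈ 0.4341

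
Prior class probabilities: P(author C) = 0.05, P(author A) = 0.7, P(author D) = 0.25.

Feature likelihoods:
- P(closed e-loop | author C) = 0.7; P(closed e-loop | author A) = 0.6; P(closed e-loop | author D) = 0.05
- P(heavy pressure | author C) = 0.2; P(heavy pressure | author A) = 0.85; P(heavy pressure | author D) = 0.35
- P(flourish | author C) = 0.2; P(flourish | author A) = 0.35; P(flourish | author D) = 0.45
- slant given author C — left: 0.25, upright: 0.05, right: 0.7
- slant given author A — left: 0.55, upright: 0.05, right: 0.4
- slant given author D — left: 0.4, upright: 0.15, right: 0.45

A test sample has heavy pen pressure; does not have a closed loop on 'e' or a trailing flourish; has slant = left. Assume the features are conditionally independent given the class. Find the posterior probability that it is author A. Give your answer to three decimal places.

author C: 0.05 × (1−0.7) × 0.2 × (1−0.2) × 0.25 = 0.0006
author A: 0.7 × (1−0.6) × 0.85 × (1−0.35) × 0.55 = 0.085085
author D: 0.25 × (1−0.05) × 0.35 × (1−0.45) × 0.4 = 0.0182875
P(author A | x) = 0.085085 / 0.1039725 ≈ 0.818

0.818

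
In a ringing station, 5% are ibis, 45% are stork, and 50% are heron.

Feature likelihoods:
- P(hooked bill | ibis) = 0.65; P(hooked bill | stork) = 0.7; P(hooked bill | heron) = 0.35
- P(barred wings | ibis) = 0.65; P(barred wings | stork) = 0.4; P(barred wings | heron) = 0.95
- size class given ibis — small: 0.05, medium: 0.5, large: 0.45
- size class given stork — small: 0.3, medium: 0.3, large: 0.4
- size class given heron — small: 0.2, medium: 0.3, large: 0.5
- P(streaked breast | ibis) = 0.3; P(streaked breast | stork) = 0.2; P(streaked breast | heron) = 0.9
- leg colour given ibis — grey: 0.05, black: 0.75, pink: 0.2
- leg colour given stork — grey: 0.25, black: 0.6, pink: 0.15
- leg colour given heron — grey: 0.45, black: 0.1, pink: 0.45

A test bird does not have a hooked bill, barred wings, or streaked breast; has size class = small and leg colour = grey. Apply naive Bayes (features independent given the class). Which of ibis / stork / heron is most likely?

ibis: 0.05 × (1−0.65) × (1−0.65) × 0.05 × (1−0.3) × 0.05 = 0.00001071875
stork: 0.45 × (1−0.7) × (1−0.4) × 0.3 × (1−0.2) × 0.25 = 0.00486
heron: 0.5 × (1−0.35) × (1−0.95) × 0.2 × (1−0.9) × 0.45 = 0.00014625
Highest score → stork.

stork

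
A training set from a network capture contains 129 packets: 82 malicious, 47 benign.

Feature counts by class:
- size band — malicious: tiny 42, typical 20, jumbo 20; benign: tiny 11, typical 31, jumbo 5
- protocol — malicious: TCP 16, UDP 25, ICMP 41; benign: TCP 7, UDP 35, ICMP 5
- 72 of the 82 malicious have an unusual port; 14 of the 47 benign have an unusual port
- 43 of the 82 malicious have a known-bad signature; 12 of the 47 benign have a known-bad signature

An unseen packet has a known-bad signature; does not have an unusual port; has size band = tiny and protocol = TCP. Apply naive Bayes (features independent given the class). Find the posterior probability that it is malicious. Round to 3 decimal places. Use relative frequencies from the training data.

malicious: (82/129) × (42/82) × (16/82) × (10/82) × (43/82) ≈ 0.00406262
benign: (47/129) × (11/47) × (7/47) × (33/47) × (12/47) ≈ 0.00227668
P(malicious | x) = 0.00406262 / 0.0063393 ≈ 0.641

0.641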